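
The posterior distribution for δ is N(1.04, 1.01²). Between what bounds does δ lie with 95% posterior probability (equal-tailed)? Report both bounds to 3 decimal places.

[-0.940, 3.020]

The posterior is symmetric, so the 95% equal-tailed interval is δ = 1.04 ± z·1.01 with z = 1.960.
Half-width: 1.960 × 1.01 = 1.980.
1.04 − 1.980 = -0.940; 1.04 + 1.980 = 3.020.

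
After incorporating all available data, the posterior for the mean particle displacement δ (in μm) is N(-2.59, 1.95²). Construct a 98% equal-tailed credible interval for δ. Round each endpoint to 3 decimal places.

[-7.126, 1.946]

The posterior is symmetric, so the 98% equal-tailed interval is δ = -2.59 ± z·1.95 with z = 2.326.
Half-width: 2.326 × 1.95 = 4.536.
-2.59 − 4.536 = -7.126; -2.59 + 4.536 = 1.946.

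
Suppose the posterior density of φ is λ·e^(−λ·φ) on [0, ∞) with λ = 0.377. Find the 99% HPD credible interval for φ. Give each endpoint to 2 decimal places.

[0.00, 12.22]

The exponential density is strictly decreasing on [0, ∞), so the HPD interval is anchored at 0: [0, q] with P(φ ≤ q) = 0.99.
q = −ln(1 − 0.99) / 0.377 = 4.6052 / 0.377 = 12.22.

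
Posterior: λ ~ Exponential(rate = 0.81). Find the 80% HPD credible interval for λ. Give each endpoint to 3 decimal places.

[0.000, 1.987]

The exponential density is strictly decreasing on [0, ∞), so the HPD interval is anchored at 0: [0, q] with P(λ ≤ q) = 0.80.
q = −ln(1 − 0.80) / 0.81 = 1.6094 / 0.81 = 1.987.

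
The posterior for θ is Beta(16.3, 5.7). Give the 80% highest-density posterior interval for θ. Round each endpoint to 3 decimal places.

[0.636, 0.868]

The posterior is unimodal and skewed, so the HPD interval has equal density at both endpoints and is the shortest 80% interval.
Solving f(0.636) = f(0.868) with F(0.868) − F(0.636) = 0.80 gives [0.636, 0.868].
For comparison, the equal-tailed interval is [0.618, 0.854]; the HPD is narrower and shifted toward the mode.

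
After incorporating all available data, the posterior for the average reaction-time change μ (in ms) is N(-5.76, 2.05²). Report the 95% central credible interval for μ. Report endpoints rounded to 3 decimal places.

The posterior is symmetric, so the 95% equal-tailed interval is μ = -5.76 ± z·2.05 with z = 1.960.
Half-width: 1.960 × 2.05 = 4.018.
-5.76 − 4.018 = -9.778; -5.76 + 4.018 = -1.742.

[-9.778, -1.742]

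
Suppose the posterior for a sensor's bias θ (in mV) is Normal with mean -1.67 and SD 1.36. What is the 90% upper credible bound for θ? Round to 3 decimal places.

0.073

Need U with P(θ ≤ U) = 0.90: U = -1.67 + z_{0.1}·1.36.
z = 1.282; U = -1.67 + 1.282 × 1.36 = 0.073.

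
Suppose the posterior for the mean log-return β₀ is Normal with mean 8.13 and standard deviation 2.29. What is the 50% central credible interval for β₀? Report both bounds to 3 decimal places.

The posterior is symmetric, so the 50% equal-tailed interval is β₀ = 8.13 ± z·2.29 with z = 0.674.
Half-width: 0.674 × 2.29 = 1.545.
8.13 − 1.545 = 6.585; 8.13 + 1.545 = 9.675.

[6.585, 9.675]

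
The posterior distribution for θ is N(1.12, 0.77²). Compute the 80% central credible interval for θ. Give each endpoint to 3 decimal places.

[0.133, 2.107]

The posterior is symmetric, so the 80% equal-tailed interval is θ = 1.12 ± z·0.77 with z = 1.282.
Half-width: 1.282 × 0.77 = 0.987.
1.12 − 0.987 = 0.133; 1.12 + 0.987 = 2.107.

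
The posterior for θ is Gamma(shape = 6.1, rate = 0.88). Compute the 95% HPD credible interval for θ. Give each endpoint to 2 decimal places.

The posterior is unimodal and skewed, so the HPD interval has equal density at both endpoints and is the shortest 95% interval.
Solving f(2.06) = f(12.51) with F(12.51) − F(2.06) = 0.95 gives [2.06, 12.51].
For comparison, the equal-tailed interval is [2.57, 13.42]; the HPD is narrower and shifted toward the mode.

[2.06, 12.51]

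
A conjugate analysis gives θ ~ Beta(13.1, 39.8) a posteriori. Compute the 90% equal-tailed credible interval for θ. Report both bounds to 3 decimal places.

[0.157, 0.350]

Posterior: Beta(13.1, 39.8).
Equal-tailed 90% interval: the 0.05 and 0.95 quantiles of Beta(13.1, 39.8).
Posterior mean ≈ 0.248, SD ≈ 0.059; a Normal approximation gives roughly [0.151, 0.344].
Exact: F⁻¹(0.05) = 0.157; F⁻¹(0.95) = 0.350.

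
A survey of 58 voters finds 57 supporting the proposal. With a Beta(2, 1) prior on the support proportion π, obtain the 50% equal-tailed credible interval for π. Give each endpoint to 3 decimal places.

[0.956, 0.984]

Posterior: Beta(2+57, 1+1) = Beta(59, 2).
Equal-tailed 50% interval: the 0.25 and 0.75 quantiles of Beta(59, 2).
Posterior mean ≈ 0.967, SD ≈ 0.023; a Normal approximation gives roughly [0.952, 0.982].
Exact: F⁻¹(0.25) = 0.956; F⁻¹(0.75) = 0.984.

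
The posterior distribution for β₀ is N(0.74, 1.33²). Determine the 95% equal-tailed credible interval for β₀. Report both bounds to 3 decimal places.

The posterior is symmetric, so the 95% equal-tailed interval is β₀ = 0.74 ± z·1.33 with z = 1.960.
Half-width: 1.960 × 1.33 = 2.607.
0.74 − 2.607 = -1.867; 0.74 + 2.607 = 3.347.

[-1.867, 3.347]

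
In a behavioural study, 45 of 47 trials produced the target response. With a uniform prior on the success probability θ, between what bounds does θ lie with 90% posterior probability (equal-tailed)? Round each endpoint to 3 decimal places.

Posterior: Beta(1+45, 1+2) = Beta(46, 3).
Equal-tailed 90% interval: the 0.05 and 0.95 quantiles of Beta(46, 3).
Posterior mean ≈ 0.939, SD ≈ 0.034; a Normal approximation gives roughly [0.883, 0.995].
Exact: F⁻¹(0.05) = 0.875; F⁻¹(0.95) = 0.983.

[0.875, 0.983]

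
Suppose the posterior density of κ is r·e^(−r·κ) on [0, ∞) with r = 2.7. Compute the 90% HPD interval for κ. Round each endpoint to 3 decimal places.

The exponential density is strictly decreasing on [0, ∞), so the HPD interval is anchored at 0: [0, q] with P(κ ≤ q) = 0.90.
q = −ln(1 − 0.90) / 2.7 = 2.3026 / 2.7 = 0.853.

[0.000, 0.853]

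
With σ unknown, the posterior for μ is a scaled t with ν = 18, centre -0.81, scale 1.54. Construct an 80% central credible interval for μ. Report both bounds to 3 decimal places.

[-2.859, 1.239]

The t_18 distribution is symmetric; the 80% interval is -0.81 ± t·1.54 with t_{0.9,18} = 1.330.
Half-width: 1.330 × 1.54 = 2.049.
-0.81 − 2.049 = -2.859; -0.81 + 2.049 = 1.239.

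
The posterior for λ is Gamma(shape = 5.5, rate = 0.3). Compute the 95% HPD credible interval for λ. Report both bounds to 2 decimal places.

[4.92, 33.84]

The posterior is unimodal and skewed, so the HPD interval has equal density at both endpoints and is the shortest 95% interval.
Solving f(4.92) = f(33.84) with F(33.84) − F(4.92) = 0.95 gives [4.92, 33.84].
For comparison, the equal-tailed interval is [6.36, 36.53]; the HPD is narrower and shifted toward the mode.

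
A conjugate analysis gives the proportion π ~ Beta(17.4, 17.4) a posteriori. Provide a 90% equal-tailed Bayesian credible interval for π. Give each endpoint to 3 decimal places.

[0.362, 0.638]

Posterior: Beta(17.4, 17.4).
Equal-tailed 90% interval: the 0.05 and 0.95 quantiles of Beta(17.4, 17.4).
Posterior mean ≈ 0.500, SD ≈ 0.084; a Normal approximation gives roughly [0.363, 0.637].
Exact: F⁻¹(0.05) = 0.362; F⁻¹(0.95) = 0.638.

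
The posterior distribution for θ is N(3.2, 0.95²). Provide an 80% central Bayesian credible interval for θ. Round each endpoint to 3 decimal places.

[1.983, 4.417]

The posterior is symmetric, so the 80% equal-tailed interval is θ = 3.2 ± z·0.95 with z = 1.282.
Half-width: 1.282 × 0.95 = 1.217.
3.2 − 1.217 = 1.983; 3.2 + 1.217 = 4.417.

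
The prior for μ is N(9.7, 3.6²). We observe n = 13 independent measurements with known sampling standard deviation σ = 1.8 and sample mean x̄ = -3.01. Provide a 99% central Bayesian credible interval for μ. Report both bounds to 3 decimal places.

[-4.044, -1.496]

Posterior precision = 1/3.6² + 13/1.8² = 0.0772 + 4.0123 = 4.0895, so posterior SD = 0.4945.
Posterior mean = (9.7/3.6² + 13·-3.01/1.8²) / 4.0895 = -2.7702.
Interval: -2.7702 ± 2.576 × 0.4945 → [-4.044, -1.496].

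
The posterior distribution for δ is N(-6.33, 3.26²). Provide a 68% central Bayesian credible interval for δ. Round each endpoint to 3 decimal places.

The posterior is symmetric, so the 68% equal-tailed interval is δ = -6.33 ± z·3.26 with z = 0.994.
Half-width: 0.994 × 3.26 = 3.242.
-6.33 − 3.242 = -9.572; -6.33 + 3.242 = -3.088.

[-9.572, -3.088]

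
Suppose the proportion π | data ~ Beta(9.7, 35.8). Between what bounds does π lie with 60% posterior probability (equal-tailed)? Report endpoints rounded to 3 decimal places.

Posterior: Beta(9.7, 35.8).
Equal-tailed 60% interval: the 0.2 and 0.8 quantiles of Beta(9.7, 35.8).
Posterior mean ≈ 0.213, SD ≈ 0.060; a Normal approximation gives roughly [0.163, 0.264].
Exact: F⁻¹(0.2) = 0.161; F⁻¹(0.8) = 0.263.

[0.161, 0.263]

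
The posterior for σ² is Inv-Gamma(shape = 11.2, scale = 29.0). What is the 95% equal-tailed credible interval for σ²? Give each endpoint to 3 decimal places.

[1.555, 5.149]

Inverse-Gamma(11.2, 29.0) quantiles: F⁻¹(0.025) and F⁻¹(0.975).
Equivalently, 1/σ² ~ Gamma(11.2, rate = 29.0); invert its 0.975 and 0.025 quantiles.
Posterior mean ≈ 2.843, SD ≈ 0.937; a Normal approximation gives roughly [1.006, 4.680].
Exact: lower = 1.555; upper = 5.149.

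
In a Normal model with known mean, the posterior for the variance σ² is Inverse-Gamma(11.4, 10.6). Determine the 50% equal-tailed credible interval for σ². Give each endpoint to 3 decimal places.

Inverse-Gamma(11.4, 10.6) quantiles: F⁻¹(0.25) and F⁻¹(0.75).
Equivalently, 1/σ² ~ Gamma(11.4, rate = 10.6); invert its 0.75 and 0.25 quantiles.
Posterior mean ≈ 1.019, SD ≈ 0.332; a Normal approximation gives roughly [0.795, 1.243].
Exact: lower = 0.787; upper = 1.181.

[0.787, 1.181]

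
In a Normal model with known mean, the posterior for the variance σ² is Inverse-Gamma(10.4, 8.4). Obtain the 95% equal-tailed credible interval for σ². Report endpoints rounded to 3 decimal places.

[0.477, 1.656]

Inverse-Gamma(10.4, 8.4) quantiles: F⁻¹(0.025) and F⁻¹(0.975).
Equivalently, 1/σ² ~ Gamma(10.4, rate = 8.4); invert its 0.975 and 0.025 quantiles.
Posterior mean ≈ 0.894, SD ≈ 0.308; a Normal approximation gives roughly [0.289, 1.498].
Exact: lower = 0.477; upper = 1.656.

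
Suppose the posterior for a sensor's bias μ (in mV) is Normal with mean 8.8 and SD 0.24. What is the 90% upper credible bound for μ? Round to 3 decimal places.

Need U with P(μ ≤ U) = 0.90: U = 8.8 + z_{0.1}·0.24.
z = 1.282; U = 8.8 + 1.282 × 0.24 = 9.108.

9.108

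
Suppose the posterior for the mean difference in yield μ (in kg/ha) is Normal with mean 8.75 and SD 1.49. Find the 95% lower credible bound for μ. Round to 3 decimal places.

6.299

Need L with P(μ ≥ L) = 0.95: L = 8.75 − z_{0.05}·1.49.
z = 1.645; L = 8.75 − 1.645 × 1.49 = 6.299.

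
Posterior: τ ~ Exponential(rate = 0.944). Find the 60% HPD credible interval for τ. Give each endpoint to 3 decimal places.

The exponential density is strictly decreasing on [0, ∞), so the HPD interval is anchored at 0: [0, q] with P(τ ≤ q) = 0.60.
q = −ln(1 − 0.60) / 0.944 = 0.9163 / 0.944 = 0.971.

[0.000, 0.971]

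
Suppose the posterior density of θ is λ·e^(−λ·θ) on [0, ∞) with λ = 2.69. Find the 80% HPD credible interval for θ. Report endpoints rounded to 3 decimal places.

[0.000, 0.598]

The exponential density is strictly decreasing on [0, ∞), so the HPD interval is anchored at 0: [0, q] with P(θ ≤ q) = 0.80.
q = −ln(1 − 0.80) / 2.69 = 1.6094 / 2.69 = 0.598.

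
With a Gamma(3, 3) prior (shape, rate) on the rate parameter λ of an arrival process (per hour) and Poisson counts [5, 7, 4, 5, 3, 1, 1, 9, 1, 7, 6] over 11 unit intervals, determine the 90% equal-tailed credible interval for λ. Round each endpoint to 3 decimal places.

Posterior: Gamma(3+49, 3+11) = Gamma(52, 14) (shape, rate).
Equal-tailed 90% interval: Gamma(52, 14) quantiles at 0.05 and 0.95.
Posterior mean ≈ 3.714, SD ≈ 0.515; a Normal approximation gives roughly [2.867, 4.562].
Exact: lower = 2.910; upper = 4.600.

[2.910, 4.600]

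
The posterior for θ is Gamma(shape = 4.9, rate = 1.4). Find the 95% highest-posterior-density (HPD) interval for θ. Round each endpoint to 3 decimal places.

The posterior is unimodal and skewed, so the HPD interval has equal density at both endpoints and is the shortest 95% interval.
Solving f(0.825) = f(6.632) with F(6.632) − F(0.825) = 0.95 gives [0.825, 6.632].
For comparison, the equal-tailed interval is [1.120, 7.212]; the HPD is narrower and shifted toward the mode.

[0.825, 6.632]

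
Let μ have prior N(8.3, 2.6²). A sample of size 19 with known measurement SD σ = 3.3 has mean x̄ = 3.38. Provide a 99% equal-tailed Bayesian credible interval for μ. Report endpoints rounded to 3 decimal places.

Posterior precision = 1/2.6² + 19/3.3² = 0.1479 + 1.7447 = 1.8926, so posterior SD = 0.7269.
Posterior mean = (8.3/2.6² + 19·3.38/3.3²) / 1.8926 = 3.7645.
Interval: 3.7645 ± 2.576 × 0.7269 → [1.892, 5.637].

[1.892, 5.637]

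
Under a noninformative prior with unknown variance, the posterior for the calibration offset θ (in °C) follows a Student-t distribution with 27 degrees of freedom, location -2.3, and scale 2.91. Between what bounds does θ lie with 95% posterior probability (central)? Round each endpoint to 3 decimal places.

The t_27 distribution is symmetric; the 95% interval is -2.3 ± t·2.91 with t_{0.975,27} = 2.052.
Half-width: 2.052 × 2.91 = 5.971.
-2.3 − 5.971 = -8.271; -2.3 + 5.971 = 3.671.

[-8.271, 3.671]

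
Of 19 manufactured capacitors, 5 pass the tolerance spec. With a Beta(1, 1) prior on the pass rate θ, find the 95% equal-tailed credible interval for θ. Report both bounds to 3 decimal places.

[0.119, 0.491]

Posterior: Beta(1+5, 1+14) = Beta(6, 15).
Equal-tailed 95% interval: the 0.025 and 0.975 quantiles of Beta(6, 15).
Posterior mean ≈ 0.286, SD ≈ 0.096; a Normal approximation gives roughly [0.097, 0.474].
Exact: F⁻¹(0.025) = 0.119; F⁻¹(0.975) = 0.491.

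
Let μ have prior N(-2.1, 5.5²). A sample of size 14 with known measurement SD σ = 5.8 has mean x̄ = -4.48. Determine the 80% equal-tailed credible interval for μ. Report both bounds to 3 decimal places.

[-6.217, -2.393]

Posterior precision = 1/5.5² + 14/5.8² = 0.0331 + 0.4162 = 0.4492, so posterior SD = 1.4920.
Posterior mean = (-2.1/5.5² + 14·-4.48/5.8²) / 0.4492 = -4.3049.
Interval: -4.3049 ± 1.282 × 1.4920 → [-6.217, -2.393].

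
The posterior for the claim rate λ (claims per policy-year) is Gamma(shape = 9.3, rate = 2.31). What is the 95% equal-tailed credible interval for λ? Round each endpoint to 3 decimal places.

[1.869, 6.996]

Posterior: Gamma(shape 9.3, rate 2.31).
Equal-tailed 95% interval: Gamma(9.3, 2.31) quantiles at 0.025 and 0.975.
Posterior mean ≈ 4.026, SD ≈ 1.320; a Normal approximation gives roughly [1.438, 6.613].
Exact: lower = 1.869; upper = 6.996.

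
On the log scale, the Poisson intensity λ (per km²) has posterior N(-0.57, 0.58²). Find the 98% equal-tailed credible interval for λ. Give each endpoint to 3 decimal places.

[0.147, 2.180]

On the log scale the 98% interval is -0.57 ± 2.326 × 0.58 = [-1.9193, 0.7793].
Exponentiate: [e^-1.9193, e^0.7793] = [0.147, 2.180].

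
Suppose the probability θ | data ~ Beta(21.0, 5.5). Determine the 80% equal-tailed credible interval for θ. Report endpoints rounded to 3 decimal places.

[0.688, 0.887]

Posterior: Beta(21.0, 5.5).
Equal-tailed 80% interval: the 0.1 and 0.9 quantiles of Beta(21.0, 5.5).
Posterior mean ≈ 0.792, SD ≈ 0.077; a Normal approximation gives roughly [0.693, 0.892].
Exact: F⁻¹(0.1) = 0.688; F⁻¹(0.9) = 0.887.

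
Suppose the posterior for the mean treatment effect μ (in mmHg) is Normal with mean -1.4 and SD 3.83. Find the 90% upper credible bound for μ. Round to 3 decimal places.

3.508

Need U with P(μ ≤ U) = 0.90: U = -1.4 + z_{0.1}·3.83.
z = 1.282; U = -1.4 + 1.282 × 3.83 = 3.508.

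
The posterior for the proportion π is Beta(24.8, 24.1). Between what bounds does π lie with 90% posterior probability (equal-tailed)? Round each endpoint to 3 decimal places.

[0.390, 0.624]

Posterior: Beta(24.8, 24.1).
Equal-tailed 90% interval: the 0.05 and 0.95 quantiles of Beta(24.8, 24.1).
Posterior mean ≈ 0.507, SD ≈ 0.071; a Normal approximation gives roughly [0.391, 0.624].
Exact: F⁻¹(0.05) = 0.390; F⁻¹(0.95) = 0.624.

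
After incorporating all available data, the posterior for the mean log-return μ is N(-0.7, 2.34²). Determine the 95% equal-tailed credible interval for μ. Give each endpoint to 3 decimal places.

The posterior is symmetric, so the 95% equal-tailed interval is μ = -0.7 ± z·2.34 with z = 1.960.
Half-width: 1.960 × 2.34 = 4.586.
-0.7 − 4.586 = -5.286; -0.7 + 4.586 = 3.886.

[-5.286, 3.886]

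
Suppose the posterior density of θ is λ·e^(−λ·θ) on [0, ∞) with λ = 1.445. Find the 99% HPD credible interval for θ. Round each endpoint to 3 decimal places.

[0.000, 3.187]

The exponential density is strictly decreasing on [0, ∞), so the HPD interval is anchored at 0: [0, q] with P(θ ≤ q) = 0.99.
q = −ln(1 − 0.99) / 1.445 = 4.6052 / 1.445 = 3.187.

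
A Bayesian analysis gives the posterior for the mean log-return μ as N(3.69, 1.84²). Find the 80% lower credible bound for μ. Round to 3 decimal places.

2.141

Need L with P(μ ≥ L) = 0.80: L = 3.69 − z_{0.2}·1.84.
z = 0.842; L = 3.69 − 0.842 × 1.84 = 2.141.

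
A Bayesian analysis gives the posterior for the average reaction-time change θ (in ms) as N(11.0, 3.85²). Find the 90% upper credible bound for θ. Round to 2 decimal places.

15.93

Need U with P(θ ≤ U) = 0.90: U = 11.0 + z_{0.1}·3.85.
z = 1.282; U = 11.0 + 1.282 × 3.85 = 15.93.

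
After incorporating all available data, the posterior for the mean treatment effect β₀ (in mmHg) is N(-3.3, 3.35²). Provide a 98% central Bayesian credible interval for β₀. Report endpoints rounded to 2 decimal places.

[-11.09, 4.49]

The posterior is symmetric, so the 98% equal-tailed interval is β₀ = -3.3 ± z·3.35 with z = 2.326.
Half-width: 2.326 × 3.35 = 7.79.
-3.3 − 7.79 = -11.09; -3.3 + 7.79 = 4.49.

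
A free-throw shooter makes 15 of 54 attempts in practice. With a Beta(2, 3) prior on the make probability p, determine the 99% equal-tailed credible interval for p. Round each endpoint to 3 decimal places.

Posterior: Beta(2+15, 3+39) = Beta(17, 42).
Equal-tailed 99% interval: the 0.005 and 0.995 quantiles of Beta(17, 42).
Posterior mean ≈ 0.288, SD ≈ 0.058; a Normal approximation gives roughly [0.138, 0.439].
Exact: F⁻¹(0.005) = 0.153; F⁻¹(0.995) = 0.450.

[0.153, 0.450]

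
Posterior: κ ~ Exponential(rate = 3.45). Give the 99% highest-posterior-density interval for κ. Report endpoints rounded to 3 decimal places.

The exponential density is strictly decreasing on [0, ∞), so the HPD interval is anchored at 0: [0, q] with P(κ ≤ q) = 0.99.
q = −ln(1 − 0.99) / 3.45 = 4.6052 / 3.45 = 1.335.

[0.000, 1.335]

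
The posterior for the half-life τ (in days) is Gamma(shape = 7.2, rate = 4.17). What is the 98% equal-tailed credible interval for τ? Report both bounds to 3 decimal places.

Posterior: Gamma(shape 7.2, rate 4.17).
Equal-tailed 98% interval: Gamma(7.2, 4.17) quantiles at 0.01 and 0.99.
Posterior mean ≈ 1.727, SD ≈ 0.643; a Normal approximation gives roughly [0.230, 3.224].
Exact: lower = 0.586; upper = 3.563.

[0.586, 3.563]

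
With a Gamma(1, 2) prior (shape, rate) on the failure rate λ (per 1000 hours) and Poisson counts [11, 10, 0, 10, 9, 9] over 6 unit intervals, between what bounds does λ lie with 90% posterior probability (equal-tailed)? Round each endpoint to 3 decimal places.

[4.871, 7.771]

Posterior: Gamma(1+49, 2+6) = Gamma(50, 8) (shape, rate).
Equal-tailed 90% interval: Gamma(50, 8) quantiles at 0.05 and 0.95.
Posterior mean ≈ 6.250, SD ≈ 0.884; a Normal approximation gives roughly [4.796, 7.704].
Exact: lower = 4.871; upper = 7.771.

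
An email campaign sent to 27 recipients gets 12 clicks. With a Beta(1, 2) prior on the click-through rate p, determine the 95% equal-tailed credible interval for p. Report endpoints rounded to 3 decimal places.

[0.264, 0.611]

Posterior: Beta(1+12, 2+15) = Beta(13, 17).
Equal-tailed 95% interval: the 0.025 and 0.975 quantiles of Beta(13, 17).
Posterior mean ≈ 0.433, SD ≈ 0.089; a Normal approximation gives roughly [0.259, 0.608].
Exact: F⁻¹(0.025) = 0.264; F⁻¹(0.975) = 0.611.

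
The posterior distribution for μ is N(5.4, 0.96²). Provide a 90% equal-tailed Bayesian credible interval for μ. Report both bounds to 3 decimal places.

The posterior is symmetric, so the 90% equal-tailed interval is μ = 5.4 ± z·0.96 with z = 1.645.
Half-width: 1.645 × 0.96 = 1.579.
5.4 − 1.579 = 3.821; 5.4 + 1.579 = 6.979.

[3.821, 6.979]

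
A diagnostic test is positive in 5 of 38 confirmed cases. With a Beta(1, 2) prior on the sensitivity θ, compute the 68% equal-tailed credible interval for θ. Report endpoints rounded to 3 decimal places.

Posterior: Beta(1+5, 2+33) = Beta(6, 35).
Equal-tailed 68% interval: the 0.16 and 0.84 quantiles of Beta(6, 35).
Posterior mean ≈ 0.146, SD ≈ 0.055; a Normal approximation gives roughly [0.092, 0.201].
Exact: F⁻¹(0.16) = 0.092; F⁻¹(0.84) = 0.200.

[0.092, 0.200]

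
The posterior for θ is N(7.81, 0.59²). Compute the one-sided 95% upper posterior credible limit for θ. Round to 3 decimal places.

8.780

Need U with P(θ ≤ U) = 0.95: U = 7.81 + z_{0.05}·0.59.
z = 1.645; U = 7.81 + 1.645 × 0.59 = 8.780.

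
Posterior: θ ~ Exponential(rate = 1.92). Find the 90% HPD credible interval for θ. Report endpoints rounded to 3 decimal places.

The exponential density is strictly decreasing on [0, ∞), so the HPD interval is anchored at 0: [0, q] with P(θ ≤ q) = 0.90.
q = −ln(1 − 0.90) / 1.92 = 2.3026 / 1.92 = 1.199.

[0.000, 1.199]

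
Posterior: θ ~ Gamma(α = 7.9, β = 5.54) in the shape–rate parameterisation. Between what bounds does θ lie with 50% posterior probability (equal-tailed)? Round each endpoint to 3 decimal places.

[1.059, 1.728]

Posterior: Gamma(shape 7.9, rate 5.54).
Equal-tailed 50% interval: Gamma(7.9, 5.54) quantiles at 0.25 and 0.75.
Posterior mean ≈ 1.426, SD ≈ 0.507; a Normal approximation gives roughly [1.084, 1.768].
Exact: lower = 1.059; upper = 1.728.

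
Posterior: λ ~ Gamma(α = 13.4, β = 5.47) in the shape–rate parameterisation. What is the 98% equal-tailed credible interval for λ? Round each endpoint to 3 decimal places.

[1.165, 4.269]

Posterior: Gamma(shape 13.4, rate 5.47).
Equal-tailed 98% interval: Gamma(13.4, 5.47) quantiles at 0.01 and 0.99.
Posterior mean ≈ 2.450, SD ≈ 0.669; a Normal approximation gives roughly [0.893, 4.007].
Exact: lower = 1.165; upper = 4.269.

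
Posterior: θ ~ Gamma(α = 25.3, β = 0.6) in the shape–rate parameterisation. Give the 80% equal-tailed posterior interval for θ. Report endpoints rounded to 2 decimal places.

[31.84, 53.20]

Posterior: Gamma(shape 25.3, rate 0.6).
Equal-tailed 80% interval: Gamma(25.3, 0.6) quantiles at 0.1 and 0.9.
Posterior mean ≈ 42.17, SD ≈ 8.38; a Normal approximation gives roughly [31.42, 52.91].
Exact: lower = 31.84; upper = 53.20.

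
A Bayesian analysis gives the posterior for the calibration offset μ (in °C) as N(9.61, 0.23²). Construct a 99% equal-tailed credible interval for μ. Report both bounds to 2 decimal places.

[9.02, 10.20]

The posterior is symmetric, so the 99% equal-tailed interval is μ = 9.61 ± z·0.23 with z = 2.576.
Half-width: 2.576 × 0.23 = 0.59.
9.61 − 0.59 = 9.02; 9.61 + 0.59 = 10.20.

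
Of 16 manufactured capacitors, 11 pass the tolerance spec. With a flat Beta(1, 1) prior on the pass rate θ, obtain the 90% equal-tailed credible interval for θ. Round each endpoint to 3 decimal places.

Posterior: Beta(1+11, 1+5) = Beta(12, 6).
Equal-tailed 90% interval: the 0.05 and 0.95 quantiles of Beta(12, 6).
Posterior mean ≈ 0.667, SD ≈ 0.108; a Normal approximation gives roughly [0.489, 0.845].
Exact: F⁻¹(0.05) = 0.478; F⁻¹(0.95) = 0.834.

[0.478, 0.834]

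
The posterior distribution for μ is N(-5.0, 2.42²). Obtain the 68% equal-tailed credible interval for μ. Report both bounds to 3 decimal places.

The posterior is symmetric, so the 68% equal-tailed interval is μ = -5.0 ± z·2.42 with z = 0.994.
Half-width: 0.994 × 2.42 = 2.407.
-5.0 − 2.407 = -7.407; -5.0 + 2.407 = -2.593.

[-7.407, -2.593]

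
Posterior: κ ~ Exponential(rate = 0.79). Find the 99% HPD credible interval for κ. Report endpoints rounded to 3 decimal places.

The exponential density is strictly decreasing on [0, ∞), so the HPD interval is anchored at 0: [0, q] with P(κ ≤ q) = 0.99.
q = −ln(1 − 0.99) / 0.79 = 4.6052 / 0.79 = 5.829.

[0.000, 5.829]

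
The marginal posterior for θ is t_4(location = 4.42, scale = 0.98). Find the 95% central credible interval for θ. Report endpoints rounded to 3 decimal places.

[1.699, 7.141]

The t_4 distribution is symmetric; the 95% interval is 4.42 ± t·0.98 with t_{0.975,4} = 2.776.
Half-width: 2.776 × 0.98 = 2.721.
4.42 − 2.721 = 1.699; 4.42 + 2.721 = 7.141.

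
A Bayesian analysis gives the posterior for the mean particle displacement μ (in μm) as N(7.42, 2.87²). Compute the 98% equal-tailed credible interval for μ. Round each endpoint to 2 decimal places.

[0.74, 14.10]

The posterior is symmetric, so the 98% equal-tailed interval is μ = 7.42 ± z·2.87 with z = 2.326.
Half-width: 2.326 × 2.87 = 6.68.
7.42 − 6.68 = 0.74; 7.42 + 6.68 = 14.10.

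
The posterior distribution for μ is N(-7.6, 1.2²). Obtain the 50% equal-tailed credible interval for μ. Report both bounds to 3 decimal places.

The posterior is symmetric, so the 50% equal-tailed interval is μ = -7.6 ± z·1.2 with z = 0.674.
Half-width: 0.674 × 1.2 = 0.809.
-7.6 − 0.809 = -8.409; -7.6 + 0.809 = -6.791.

[-8.409, -6.791]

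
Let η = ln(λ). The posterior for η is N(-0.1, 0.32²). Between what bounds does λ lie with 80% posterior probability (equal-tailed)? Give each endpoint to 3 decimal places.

On the log scale the 80% interval is -0.1 ± 1.282 × 0.32 = [-0.5101, 0.3101].
Exponentiate: [e^-0.5101, e^0.3101] = [0.600, 1.364].

[0.600, 1.364]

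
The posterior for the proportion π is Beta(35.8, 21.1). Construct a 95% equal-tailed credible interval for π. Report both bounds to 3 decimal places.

[0.501, 0.749]

Posterior: Beta(35.8, 21.1).
Equal-tailed 95% interval: the 0.025 and 0.975 quantiles of Beta(35.8, 21.1).
Posterior mean ≈ 0.629, SD ≈ 0.063; a Normal approximation gives roughly [0.505, 0.754].
Exact: F⁻¹(0.025) = 0.501; F⁻¹(0.975) = 0.749.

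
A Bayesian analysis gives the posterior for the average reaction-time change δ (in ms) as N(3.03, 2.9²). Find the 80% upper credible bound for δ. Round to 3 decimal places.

5.471

Need U with P(δ ≤ U) = 0.80: U = 3.03 + z_{0.2}·2.9.
z = 0.842; U = 3.03 + 0.842 × 2.9 = 5.471.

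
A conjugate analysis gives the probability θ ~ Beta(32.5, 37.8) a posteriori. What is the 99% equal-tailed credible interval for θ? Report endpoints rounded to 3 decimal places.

[0.314, 0.614]

Posterior: Beta(32.5, 37.8).
Equal-tailed 99% interval: the 0.005 and 0.995 quantiles of Beta(32.5, 37.8).
Posterior mean ≈ 0.462, SD ≈ 0.059; a Normal approximation gives roughly [0.310, 0.614].
Exact: F⁻¹(0.005) = 0.314; F⁻¹(0.995) = 0.614.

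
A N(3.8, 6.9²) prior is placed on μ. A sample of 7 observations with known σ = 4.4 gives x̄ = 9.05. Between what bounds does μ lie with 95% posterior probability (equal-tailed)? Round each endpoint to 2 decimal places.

[5.59, 11.93]

Posterior precision = 1/6.9² + 7/4.4² = 0.0210 + 0.3616 = 0.3826, so posterior SD = 1.6167.
Posterior mean = (3.8/6.9² + 7·9.05/4.4²) / 0.3826 = 8.7618.
Interval: 8.7618 ± 1.960 × 1.6167 → [5.59, 11.93].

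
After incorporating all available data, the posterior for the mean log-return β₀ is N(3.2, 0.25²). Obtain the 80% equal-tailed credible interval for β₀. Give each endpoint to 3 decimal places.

The posterior is symmetric, so the 80% equal-tailed interval is β₀ = 3.2 ± z·0.25 with z = 1.282.
Half-width: 1.282 × 0.25 = 0.320.
3.2 − 0.320 = 2.880; 3.2 + 0.320 = 3.520.

[2.880, 3.520]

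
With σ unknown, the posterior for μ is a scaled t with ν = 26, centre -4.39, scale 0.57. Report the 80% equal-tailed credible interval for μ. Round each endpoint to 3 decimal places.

The t_26 distribution is symmetric; the 80% interval is -4.39 ± t·0.57 with t_{0.9,26} = 1.315.
Half-width: 1.315 × 0.57 = 0.750.
-4.39 − 0.750 = -5.140; -4.39 + 0.750 = -3.640.

[-5.140, -3.640]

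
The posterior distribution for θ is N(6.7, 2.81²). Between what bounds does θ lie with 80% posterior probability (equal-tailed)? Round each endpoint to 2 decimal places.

[3.10, 10.30]

The posterior is symmetric, so the 80% equal-tailed interval is θ = 6.7 ± z·2.81 with z = 1.282.
Half-width: 1.282 × 2.81 = 3.60.
6.7 − 3.60 = 3.10; 6.7 + 3.60 = 10.30.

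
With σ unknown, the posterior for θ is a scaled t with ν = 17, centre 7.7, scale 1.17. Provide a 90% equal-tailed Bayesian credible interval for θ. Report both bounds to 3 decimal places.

The t_17 distribution is symmetric; the 90% interval is 7.7 ± t·1.17 with t_{0.95,17} = 1.740.
Half-width: 1.740 × 1.17 = 2.035.
7.7 − 2.035 = 5.665; 7.7 + 2.035 = 9.735.

[5.665, 9.735]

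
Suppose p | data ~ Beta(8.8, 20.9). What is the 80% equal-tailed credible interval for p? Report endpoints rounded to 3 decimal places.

[0.193, 0.406]

Posterior: Beta(8.8, 20.9).
Equal-tailed 80% interval: the 0.1 and 0.9 quantiles of Beta(8.8, 20.9).
Posterior mean ≈ 0.296, SD ≈ 0.082; a Normal approximation gives roughly [0.191, 0.402].
Exact: F⁻¹(0.1) = 0.193; F⁻¹(0.9) = 0.406.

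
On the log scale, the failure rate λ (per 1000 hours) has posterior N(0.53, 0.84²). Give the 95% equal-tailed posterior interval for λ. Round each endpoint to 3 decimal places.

[0.327, 8.814]

On the log scale the 95% interval is 0.53 ± 1.960 × 0.84 = [-1.1164, 2.1764].
Exponentiate: [e^-1.1164, e^2.1764] = [0.327, 8.814].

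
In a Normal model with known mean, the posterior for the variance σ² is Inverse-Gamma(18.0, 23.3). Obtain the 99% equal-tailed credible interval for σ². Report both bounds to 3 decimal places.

Inverse-Gamma(18.0, 23.3) quantiles: F⁻¹(0.005) and F⁻¹(0.995).
Equivalently, 1/σ² ~ Gamma(18.0, rate = 23.3); invert its 0.995 and 0.005 quantiles.
Posterior mean ≈ 1.371, SD ≈ 0.343; a Normal approximation gives roughly [0.488, 2.253].
Exact: lower = 0.757; upper = 2.605.

[0.757, 2.605]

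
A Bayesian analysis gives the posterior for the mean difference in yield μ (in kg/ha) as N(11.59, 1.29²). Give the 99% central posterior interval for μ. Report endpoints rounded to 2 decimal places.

The posterior is symmetric, so the 99% equal-tailed interval is μ = 11.59 ± z·1.29 with z = 2.576.
Half-width: 2.576 × 1.29 = 3.32.
11.59 − 3.32 = 8.27; 11.59 + 3.32 = 14.91.

[8.27, 14.91]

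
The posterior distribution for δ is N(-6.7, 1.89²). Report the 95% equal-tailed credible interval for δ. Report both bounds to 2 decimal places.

[-10.40, -3.00]

The posterior is symmetric, so the 95% equal-tailed interval is δ = -6.7 ± z·1.89 with z = 1.960.
Half-width: 1.960 × 1.89 = 3.70.
-6.7 − 3.70 = -10.40; -6.7 + 3.70 = -3.00.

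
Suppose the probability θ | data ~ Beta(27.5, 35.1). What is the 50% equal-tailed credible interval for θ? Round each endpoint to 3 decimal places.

Posterior: Beta(27.5, 35.1).
Equal-tailed 50% interval: the 0.25 and 0.75 quantiles of Beta(27.5, 35.1).
Posterior mean ≈ 0.439, SD ≈ 0.062; a Normal approximation gives roughly [0.397, 0.481].
Exact: F⁻¹(0.25) = 0.397; F⁻¹(0.75) = 0.481.

[0.397, 0.481]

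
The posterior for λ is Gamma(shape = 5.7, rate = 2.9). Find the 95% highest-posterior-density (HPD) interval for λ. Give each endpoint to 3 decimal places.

The posterior is unimodal and skewed, so the HPD interval has equal density at both endpoints and is the shortest 95% interval.
Solving f(0.548) = f(3.599) with F(3.599) − F(0.548) = 0.95 gives [0.548, 3.599].
For comparison, the equal-tailed interval is [0.698, 3.877]; the HPD is narrower and shifted toward the mode.

[0.548, 3.599]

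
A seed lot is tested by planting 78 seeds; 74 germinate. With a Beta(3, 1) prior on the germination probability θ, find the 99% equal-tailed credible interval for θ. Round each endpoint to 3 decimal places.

[0.853, 0.986]

Posterior: Beta(3+74, 1+4) = Beta(77, 5).
Equal-tailed 99% interval: the 0.005 and 0.995 quantiles of Beta(77, 5).
Posterior mean ≈ 0.939, SD ≈ 0.026; a Normal approximation gives roughly [0.871, 1.007].
Exact: F⁻¹(0.005) = 0.853; F⁻¹(0.995) = 0.986.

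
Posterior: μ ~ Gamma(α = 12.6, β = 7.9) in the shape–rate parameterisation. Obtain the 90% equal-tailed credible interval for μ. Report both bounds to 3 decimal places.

Posterior: Gamma(shape 12.6, rate 7.9).
Equal-tailed 90% interval: Gamma(12.6, 7.9) quantiles at 0.05 and 0.95.
Posterior mean ≈ 1.595, SD ≈ 0.449; a Normal approximation gives roughly [0.856, 2.334].
Exact: lower = 0.934; upper = 2.399.

[0.934, 2.399]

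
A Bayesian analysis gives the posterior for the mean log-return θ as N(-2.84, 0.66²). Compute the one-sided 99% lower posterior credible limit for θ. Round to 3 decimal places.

Need L with P(θ ≥ L) = 0.99: L = -2.84 − z_{0.01}·0.66.
z = 2.326; L = -2.84 − 2.326 × 0.66 = -4.375.

-4.375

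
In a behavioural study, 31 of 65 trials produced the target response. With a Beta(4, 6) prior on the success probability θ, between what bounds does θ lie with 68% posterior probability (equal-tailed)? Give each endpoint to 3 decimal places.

[0.409, 0.524]

Posterior: Beta(4+31, 6+34) = Beta(35, 40).
Equal-tailed 68% interval: the 0.16 and 0.84 quantiles of Beta(35, 40).
Posterior mean ≈ 0.467, SD ≈ 0.057; a Normal approximation gives roughly [0.410, 0.524].
Exact: F⁻¹(0.16) = 0.409; F⁻¹(0.84) = 0.524.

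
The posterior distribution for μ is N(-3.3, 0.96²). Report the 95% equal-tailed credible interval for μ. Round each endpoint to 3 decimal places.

[-5.182, -1.418]

The posterior is symmetric, so the 95% equal-tailed interval is μ = -3.3 ± z·0.96 with z = 1.960.
Half-width: 1.960 × 0.96 = 1.882.
-3.3 − 1.882 = -5.182; -3.3 + 1.882 = -1.418.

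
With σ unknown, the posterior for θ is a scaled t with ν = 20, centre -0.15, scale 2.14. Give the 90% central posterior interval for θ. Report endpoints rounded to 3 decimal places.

The t_20 distribution is symmetric; the 90% interval is -0.15 ± t·2.14 with t_{0.95,20} = 1.725.
Half-width: 1.725 × 2.14 = 3.691.
-0.15 − 3.691 = -3.841; -0.15 + 3.691 = 3.541.

[-3.841, 3.541]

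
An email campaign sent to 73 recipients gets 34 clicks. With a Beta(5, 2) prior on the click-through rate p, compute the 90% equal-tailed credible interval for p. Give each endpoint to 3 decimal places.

[0.396, 0.579]

Posterior: Beta(5+34, 2+39) = Beta(39, 41).
Equal-tailed 90% interval: the 0.05 and 0.95 quantiles of Beta(39, 41).
Posterior mean ≈ 0.487, SD ≈ 0.056; a Normal approximation gives roughly [0.396, 0.579].
Exact: F⁻¹(0.05) = 0.396; F⁻¹(0.95) = 0.579.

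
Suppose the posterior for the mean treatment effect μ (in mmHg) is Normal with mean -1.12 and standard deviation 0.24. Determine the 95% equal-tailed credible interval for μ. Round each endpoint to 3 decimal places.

The posterior is symmetric, so the 95% equal-tailed interval is μ = -1.12 ± z·0.24 with z = 1.960.
Half-width: 1.960 × 0.24 = 0.470.
-1.12 − 0.470 = -1.590; -1.12 + 0.470 = -0.650.

[-1.590, -0.650]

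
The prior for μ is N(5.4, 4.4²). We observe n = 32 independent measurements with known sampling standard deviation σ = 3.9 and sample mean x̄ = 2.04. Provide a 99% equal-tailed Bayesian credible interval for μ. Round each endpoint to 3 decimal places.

[0.366, 3.875]

Posterior precision = 1/4.4² + 32/3.9² = 0.0517 + 2.1039 = 2.1555, so posterior SD = 0.6811.
Posterior mean = (5.4/4.4² + 32·2.04/3.9²) / 2.1555 = 2.1205.
Interval: 2.1205 ± 2.576 × 0.6811 → [0.366, 3.875].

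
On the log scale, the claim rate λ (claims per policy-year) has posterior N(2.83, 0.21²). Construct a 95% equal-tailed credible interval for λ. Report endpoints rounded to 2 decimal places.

[11.23, 25.57]

On the log scale the 95% interval is 2.83 ± 1.960 × 0.21 = [2.4184, 3.2416].
Exponentiate: [e^2.4184, e^3.2416] = [11.23, 25.57].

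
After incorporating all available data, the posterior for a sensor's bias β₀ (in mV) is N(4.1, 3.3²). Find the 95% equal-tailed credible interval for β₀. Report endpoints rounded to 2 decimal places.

[-2.37, 10.57]

The posterior is symmetric, so the 95% equal-tailed interval is β₀ = 4.1 ± z·3.3 with z = 1.960.
Half-width: 1.960 × 3.3 = 6.47.
4.1 − 6.47 = -2.37; 4.1 + 6.47 = 10.57.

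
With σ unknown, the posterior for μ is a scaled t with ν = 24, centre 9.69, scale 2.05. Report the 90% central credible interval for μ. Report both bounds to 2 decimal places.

[6.18, 13.20]

The t_24 distribution is symmetric; the 90% interval is 9.69 ± t·2.05 with t_{0.95,24} = 1.711.
Half-width: 1.711 × 2.05 = 3.51.
9.69 − 3.51 = 6.18; 9.69 + 3.51 = 13.20.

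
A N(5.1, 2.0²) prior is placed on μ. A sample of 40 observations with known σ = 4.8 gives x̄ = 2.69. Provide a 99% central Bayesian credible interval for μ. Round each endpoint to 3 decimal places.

Posterior precision = 1/2.0² + 40/4.8² = 0.2500 + 1.7361 = 1.9861, so posterior SD = 0.7096.
Posterior mean = (5.1/2.0² + 40·2.69/4.8²) / 1.9861 = 2.9934.
Interval: 2.9934 ± 2.576 × 0.7096 → [1.166, 4.821].

[1.166, 4.821]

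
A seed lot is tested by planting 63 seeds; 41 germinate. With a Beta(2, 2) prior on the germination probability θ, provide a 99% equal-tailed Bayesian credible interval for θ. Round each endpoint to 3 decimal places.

[0.486, 0.782]

Posterior: Beta(2+41, 2+22) = Beta(43, 24).
Equal-tailed 99% interval: the 0.005 and 0.995 quantiles of Beta(43, 24).
Posterior mean ≈ 0.642, SD ≈ 0.058; a Normal approximation gives roughly [0.492, 0.792].
Exact: F⁻¹(0.005) = 0.486; F⁻¹(0.995) = 0.782.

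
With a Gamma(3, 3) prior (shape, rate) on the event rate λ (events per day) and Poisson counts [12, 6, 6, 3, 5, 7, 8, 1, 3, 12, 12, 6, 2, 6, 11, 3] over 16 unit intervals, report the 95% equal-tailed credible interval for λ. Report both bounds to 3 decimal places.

[4.568, 6.690]

Posterior: Gamma(3+103, 3+16) = Gamma(106, 19) (shape, rate).
Equal-tailed 95% interval: Gamma(106, 19) quantiles at 0.025 and 0.975.
Posterior mean ≈ 5.579, SD ≈ 0.542; a Normal approximation gives roughly [4.517, 6.641].
Exact: lower = 4.568; upper = 6.690.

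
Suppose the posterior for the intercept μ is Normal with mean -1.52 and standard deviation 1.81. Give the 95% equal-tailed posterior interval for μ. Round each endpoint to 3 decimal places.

The posterior is symmetric, so the 95% equal-tailed interval is μ = -1.52 ± z·1.81 with z = 1.960.
Half-width: 1.960 × 1.81 = 3.548.
-1.52 − 3.548 = -5.068; -1.52 + 3.548 = 2.028.

[-5.068, 2.028]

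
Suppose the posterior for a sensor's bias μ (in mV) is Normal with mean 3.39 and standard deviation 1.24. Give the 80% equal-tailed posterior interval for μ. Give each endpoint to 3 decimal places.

[1.801, 4.979]

The posterior is symmetric, so the 80% equal-tailed interval is μ = 3.39 ± z·1.24 with z = 1.282.
Half-width: 1.282 × 1.24 = 1.589.
3.39 − 1.589 = 1.801; 3.39 + 1.589 = 4.979.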